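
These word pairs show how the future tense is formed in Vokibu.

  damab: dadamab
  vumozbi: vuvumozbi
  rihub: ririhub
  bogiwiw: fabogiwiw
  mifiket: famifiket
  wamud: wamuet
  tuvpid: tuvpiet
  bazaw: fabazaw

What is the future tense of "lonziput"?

tuvpid and bogiwiw both have last vowel 'i' yet inflect differently (tuvpiet, fabogiwiw), so the last vowel is not what conditions the rule; the final letter is.
"lonziput" ends in -t. The one such stem in the data (mifiket → famifiket) adds the prefix fa-, so the same rule applies.
The other patterns: stems ending in -d drop the final letter and add -et; stems ending in -b or -i repeat the first consonant+vowel as a prefix.
So lonziput → falonziput.

falonziput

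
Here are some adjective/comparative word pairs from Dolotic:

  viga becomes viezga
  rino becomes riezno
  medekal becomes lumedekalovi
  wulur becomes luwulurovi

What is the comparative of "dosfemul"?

"dosfemul" ends in a consonant. The stems ending in a consonant (medekal → lumedekalovi, wulur → luwulurovi) add lu- … -ovi around the stem.
So dosfemul → ludosfemulovi.

ludosfemulovi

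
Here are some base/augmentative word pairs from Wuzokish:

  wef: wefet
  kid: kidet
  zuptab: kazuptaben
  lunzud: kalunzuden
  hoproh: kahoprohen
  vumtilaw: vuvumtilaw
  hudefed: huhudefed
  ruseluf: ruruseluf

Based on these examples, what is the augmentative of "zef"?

kid and lunzud both end in -d yet inflect differently (kidet, kalunzuden), so the final letter is not what conditions the rule; the number of vowels is.
"zef" has 1 vowel. The stems with 1 vowel (wef → wefet, kid → kidet) add -et.
The other patterns: stems with 2 vowels add ka- … -en around the stem; stems with 3 vowels repeat the first consonant+vowel as a prefix.
So zef → zefet.

zefet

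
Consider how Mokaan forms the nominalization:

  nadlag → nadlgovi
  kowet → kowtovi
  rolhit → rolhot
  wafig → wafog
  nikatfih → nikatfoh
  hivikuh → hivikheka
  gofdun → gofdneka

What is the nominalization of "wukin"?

"wukin" has last vowel 'i'. The stems whose last vowel is 'i' (rolhit → rolhot, wafig → wafog, nikatfih → nikatfoh) change the last vowel to 'o'.
The other patterns: stems whose last vowel is 'a' or 'e' delete the last vowel and add -ovi; stems whose last vowel is 'u' delete the last vowel and add -eka.
So wukin → wukon.

wukon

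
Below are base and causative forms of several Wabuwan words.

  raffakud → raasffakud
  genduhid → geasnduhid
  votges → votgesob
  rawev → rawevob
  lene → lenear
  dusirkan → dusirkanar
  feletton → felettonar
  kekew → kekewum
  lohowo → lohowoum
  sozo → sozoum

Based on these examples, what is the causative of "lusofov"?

lusofovob

"lusofov" ends in -v. The one such stem in the data (rawev → rawevob) adds -ob, so the same rule applies.
So lusofov → lusofovob.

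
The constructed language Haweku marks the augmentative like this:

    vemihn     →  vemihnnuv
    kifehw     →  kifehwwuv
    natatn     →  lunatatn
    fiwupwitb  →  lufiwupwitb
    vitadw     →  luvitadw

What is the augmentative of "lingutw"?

"lingutw" has second-to-last letter 't'. The stems whose second-to-last letter is 't' (natatn → lunatatn, fiwupwitb → lufiwupwitb) add the prefix lu-.
The other pattern: stems whose second-to-last letter is 'h' double the final consonant and add -uv.
So lingutw → lulingutw.

lulingutw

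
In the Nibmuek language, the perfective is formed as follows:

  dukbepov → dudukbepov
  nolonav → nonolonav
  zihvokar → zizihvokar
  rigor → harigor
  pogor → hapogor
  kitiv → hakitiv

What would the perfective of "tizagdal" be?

zihvokar and rigor both end in -r yet inflect differently (zizihvokar, harigor), so the final letter is not what conditions the rule; the number of vowels is.
"tizagdal" has 3 vowels. The stems with 3 vowels (dukbepov → dudukbepov, nolonav → nonolonav, zihvokar → zizihvokar) repeat the first consonant+vowel as a prefix.
The other pattern: stems with 2 vowels add the prefix ha-.
So tizagdal → titizagdal.

titizagdal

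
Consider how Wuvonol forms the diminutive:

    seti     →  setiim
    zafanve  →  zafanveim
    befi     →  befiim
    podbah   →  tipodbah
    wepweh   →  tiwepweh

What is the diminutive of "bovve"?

bovveim

"bovve" ends in a vowel. The stems ending in a vowel (seti → setiim, zafanve → zafanveim, befi → befiim) add -im.
So bovve → bovveim.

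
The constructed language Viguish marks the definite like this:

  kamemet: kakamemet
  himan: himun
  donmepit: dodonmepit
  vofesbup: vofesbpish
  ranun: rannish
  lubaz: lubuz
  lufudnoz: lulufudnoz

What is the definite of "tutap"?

ranun and himan both end in -n yet inflect differently (rannish, himun), so the final letter is not what conditions the rule; the last vowel is.
"tutap" has last vowel 'a'. The stems whose last vowel is 'a' (lubaz → lubuz, himan → himun) change the last vowel to 'u'.
So tutap → tutup.

tutup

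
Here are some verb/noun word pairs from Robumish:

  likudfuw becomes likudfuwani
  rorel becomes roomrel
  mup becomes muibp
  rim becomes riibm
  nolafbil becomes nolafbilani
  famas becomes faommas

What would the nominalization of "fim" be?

fiibm

rorel and nolafbil both end in -l yet inflect differently (roomrel, nolafbilani), so the final letter is not what conditions the rule; the number of vowels is.
"fim" has 1 vowel. The stems with 1 vowel (rim → riibm, mup → muibp) insert -ib- after the first vowel.
The other patterns: stems with 2 vowels insert -om- after the first vowel; stems with 3 vowels add -ani.
So fim → fiibm.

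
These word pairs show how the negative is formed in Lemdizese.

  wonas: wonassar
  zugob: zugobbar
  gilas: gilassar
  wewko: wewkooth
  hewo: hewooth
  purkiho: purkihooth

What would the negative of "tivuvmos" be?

zugob and wewko both have last vowel 'o' yet inflect differently (zugobbar, wewkooth), so the last vowel is not what conditions the rule; whether the stem ends in a vowel or a consonant is.
"tivuvmos" ends in a consonant. The stems ending in a consonant (wonas → wonassar, zugob → zugobbar, gilas → gilassar) double the final consonant and add -ar.
The other pattern: stems ending in a vowel add -oth.
So tivuvmos → tivuvmossar.

tivuvmossar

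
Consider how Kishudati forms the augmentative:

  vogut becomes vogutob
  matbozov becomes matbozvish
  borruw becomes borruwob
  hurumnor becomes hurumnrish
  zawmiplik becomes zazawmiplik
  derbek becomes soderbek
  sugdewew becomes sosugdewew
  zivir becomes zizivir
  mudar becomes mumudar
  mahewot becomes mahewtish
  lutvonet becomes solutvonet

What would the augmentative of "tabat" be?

tatabat

vogut and mahewot both end in -t yet inflect differently (vogutob, mahewtish), so the final letter is not what conditions the rule; the last vowel is.
"tabat" has last vowel 'a'. The one such stem in the data (mudar → mumudar) repeats the first consonant+vowel as a prefix (as do zivir, zawmiplik), so the same rule applies.
The other patterns: stems whose last vowel is 'u' add -ob; stems whose last vowel is 'o' delete the last vowel and add -ish; stems whose last vowel is 'e' add the prefix so-.
So tabat → tatabat.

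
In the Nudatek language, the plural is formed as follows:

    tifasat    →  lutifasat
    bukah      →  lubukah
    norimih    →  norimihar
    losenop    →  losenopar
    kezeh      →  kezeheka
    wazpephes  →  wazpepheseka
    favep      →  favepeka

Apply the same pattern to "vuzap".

luvuzap

bukah and norimih both end in -h yet inflect differently (lubukah, norimihar), so the final letter is not what conditions the rule; the last vowel is.
"vuzap" has last vowel 'a'. The stems whose last vowel is 'a' (tifasat → lutifasat, bukah → lubukah) add the prefix lu-.
The other patterns: stems whose last vowel is 'i' or 'o' add -ar; stems whose last vowel is 'e' add -eka.
So vuzap → luvuzap.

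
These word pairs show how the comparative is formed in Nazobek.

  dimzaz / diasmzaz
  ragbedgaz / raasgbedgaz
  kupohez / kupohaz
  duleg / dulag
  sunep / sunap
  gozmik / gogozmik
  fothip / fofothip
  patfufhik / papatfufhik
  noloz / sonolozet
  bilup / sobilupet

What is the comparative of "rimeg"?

dimzaz and kupohez both end in -z yet inflect differently (diasmzaz, kupohaz), so the final letter is not what conditions the rule; the last vowel is.
"rimeg" has last vowel 'e'. The stems whose last vowel is 'e' (kupohez → kupohaz, duleg → dulag, sunep → sunap) change the last vowel to 'a'.
So rimeg → rimag.

rimag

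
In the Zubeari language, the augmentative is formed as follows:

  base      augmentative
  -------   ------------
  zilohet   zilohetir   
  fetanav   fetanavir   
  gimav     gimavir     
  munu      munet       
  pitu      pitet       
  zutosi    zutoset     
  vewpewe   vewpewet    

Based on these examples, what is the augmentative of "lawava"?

zilohet and vewpewe both have last vowel 'e' yet inflect differently (zilohetir, vewpewet), so the last vowel is not what conditions the rule; whether the stem ends in a vowel or a consonant is.
"lawava" ends in a vowel. The stems ending in a vowel (munu → munet, pitu → pitet, zutosi → zutoset) drop the final letter and add -et.
The other pattern: stems ending in a consonant add -ir.
So lawava → lawavet.

lawavet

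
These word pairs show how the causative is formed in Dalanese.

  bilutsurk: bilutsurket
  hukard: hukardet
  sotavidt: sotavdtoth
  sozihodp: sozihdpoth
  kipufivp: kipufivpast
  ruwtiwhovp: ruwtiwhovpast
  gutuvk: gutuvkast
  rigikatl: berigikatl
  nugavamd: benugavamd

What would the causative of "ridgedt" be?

sozihodp and kipufivp both end in -p yet inflect differently (sozihdpoth, kipufivpast), so the final letter is not what conditions the rule; the second-to-last letter is.
"ridgedt" has second-to-last letter 'd'. The stems whose second-to-last letter is 'd' (sotavidt → sotavdtoth, sozihodp → sozihdpoth) delete the last vowel and add -oth.
So ridgedt → ridgdtoth.

ridgdtoth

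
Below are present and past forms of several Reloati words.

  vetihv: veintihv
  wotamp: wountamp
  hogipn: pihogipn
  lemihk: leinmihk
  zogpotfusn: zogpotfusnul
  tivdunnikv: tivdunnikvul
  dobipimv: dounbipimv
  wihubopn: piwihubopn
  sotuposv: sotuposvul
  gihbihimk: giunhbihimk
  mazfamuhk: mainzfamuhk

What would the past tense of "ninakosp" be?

ninakospul

dobipimv and vetihv both end in -v yet inflect differently (dounbipimv, veintihv), so the final letter is not what conditions the rule; the second-to-last letter is.
"ninakosp" has second-to-last letter 's'. The stems whose second-to-last letter is 's' (zogpotfusn → zogpotfusnul, sotuposv → sotuposvul) add -ul.
The other patterns: stems whose second-to-last letter is 'm' insert -un- after the first vowel; stems whose second-to-last letter is 'h' insert -in- after the first vowel; stems whose second-to-last letter is 'p' add the prefix pi-.
So ninakosp → ninakospul.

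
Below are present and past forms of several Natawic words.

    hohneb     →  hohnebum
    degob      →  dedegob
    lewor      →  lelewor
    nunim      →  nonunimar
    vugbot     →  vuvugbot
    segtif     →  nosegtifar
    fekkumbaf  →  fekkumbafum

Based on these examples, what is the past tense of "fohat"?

fohatum

"fohat" has last vowel 'a'. The one such stem in the data (fekkumbaf → fekkumbafum) adds -um, so the same rule applies.
So fohat → fohatum.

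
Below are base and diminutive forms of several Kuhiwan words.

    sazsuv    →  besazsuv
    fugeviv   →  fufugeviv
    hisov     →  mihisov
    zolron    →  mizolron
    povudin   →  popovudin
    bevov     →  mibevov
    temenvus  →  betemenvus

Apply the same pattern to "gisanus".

fugeviv and bevov both end in -v yet inflect differently (fufugeviv, mibevov), so the final letter is not what conditions the rule; the last vowel is.
"gisanus" has last vowel 'u'. The stems whose last vowel is 'u' (sazsuv → besazsuv, temenvus → betemenvus) add the prefix be-.
The other patterns: stems whose last vowel is 'i' repeat the first consonant+vowel as a prefix; stems whose last vowel is 'o' add the prefix mi-.
So gisanus → begisanus.

begisanus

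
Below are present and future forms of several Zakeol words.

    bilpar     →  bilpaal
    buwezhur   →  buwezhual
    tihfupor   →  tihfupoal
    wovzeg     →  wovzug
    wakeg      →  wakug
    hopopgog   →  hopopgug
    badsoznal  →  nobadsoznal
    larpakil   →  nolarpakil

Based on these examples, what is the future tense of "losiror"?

tihfupor and hopopgog both have last vowel 'o' yet inflect differently (tihfupoal, hopopgug), so the last vowel is not what conditions the rule; the final letter is.
"losiror" ends in -r. The stems ending in -r (bilpar → bilpaal, buwezhur → buwezhual, tihfupor → tihfupoal) drop the final letter and add -al.
The other patterns: stems ending in -g change the last vowel to 'u'; stems ending in -l add the prefix no-.
So losiror → losiroal.

losiroal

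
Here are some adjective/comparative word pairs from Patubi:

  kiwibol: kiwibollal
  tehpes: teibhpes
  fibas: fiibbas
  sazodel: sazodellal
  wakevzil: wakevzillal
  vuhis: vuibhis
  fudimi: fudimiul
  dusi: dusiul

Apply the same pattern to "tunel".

tunellal

dusi and vuhis both have last vowel 'i' yet inflect differently (dusiul, vuibhis), so the last vowel is not what conditions the rule; the final letter is.
"tunel" ends in -l. The stems ending in -l (wakevzil → wakevzillal, sazodel → sazodellal, kiwibol → kiwibollal) double the final consonant and add -al.
The other patterns: stems ending in -i add -ul; stems ending in -s insert -ib- after the first vowel.
So tunel → tunellal.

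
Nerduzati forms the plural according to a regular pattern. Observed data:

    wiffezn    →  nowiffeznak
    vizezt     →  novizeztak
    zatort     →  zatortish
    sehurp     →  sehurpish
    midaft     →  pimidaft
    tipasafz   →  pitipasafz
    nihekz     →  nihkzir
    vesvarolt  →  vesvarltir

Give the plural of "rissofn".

vizezt and zatort both end in -t yet inflect differently (novizeztak, zatortish), so the final letter is not what conditions the rule; the second-to-last letter is.
"rissofn" has second-to-last letter 'f'. The stems whose second-to-last letter is 'f' (midaft → pimidaft, tipasafz → pitipasafz) add the prefix pi-.
The other patterns: stems whose second-to-last letter is 'z' add no- … -ak around the stem; stems whose second-to-last letter is 'r' add -ish; stems whose second-to-last letter is 'k' or 'l' delete the last vowel and add -ir.
So rissofn → pirissofn.

pirissofn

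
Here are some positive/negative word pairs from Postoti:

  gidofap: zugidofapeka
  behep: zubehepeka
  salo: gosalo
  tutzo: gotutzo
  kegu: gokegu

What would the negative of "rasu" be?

gorasu

behep and salo both have 2 vowels yet inflect differently (zubehepeka, gosalo), so the number of vowels is not what conditions the rule; whether the stem ends in a vowel or a consonant is.
"rasu" ends in a vowel. The stems ending in a vowel (salo → gosalo, tutzo → gotutzo, kegu → gokegu) add the prefix go-.
The other pattern: stems ending in a consonant add zu- … -eka around the stem.
So rasu → gorasu.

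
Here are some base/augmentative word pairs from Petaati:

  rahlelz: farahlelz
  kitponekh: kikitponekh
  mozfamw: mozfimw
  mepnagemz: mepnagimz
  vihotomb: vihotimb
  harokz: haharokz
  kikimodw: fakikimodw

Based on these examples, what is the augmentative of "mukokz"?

harokz and mepnagemz both end in -z yet inflect differently (haharokz, mepnagimz), so the final letter is not what conditions the rule; the second-to-last letter is.
"mukokz" has second-to-last letter 'k'. The stems whose second-to-last letter is 'k' (kitponekh → kikitponekh, harokz → haharokz) repeat the first consonant+vowel as a prefix.
So mukokz → mumukokz.

mumukokz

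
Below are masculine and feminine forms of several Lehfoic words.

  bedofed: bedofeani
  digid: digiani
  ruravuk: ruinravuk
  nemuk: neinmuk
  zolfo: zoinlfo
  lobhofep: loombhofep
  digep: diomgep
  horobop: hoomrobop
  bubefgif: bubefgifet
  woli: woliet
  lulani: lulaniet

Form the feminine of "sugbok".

bedofed and lobhofep both have last vowel 'e' yet inflect differently (bedofeani, loombhofep), so the last vowel is not what conditions the rule; the final letter is.
"sugbok" ends in -k. The stems ending in -k (ruravuk → ruinravuk, nemuk → neinmuk) insert -in- after the first vowel.
The other patterns: stems ending in -d drop the final letter and add -ani; stems ending in -p insert -om- after the first vowel; stems ending in -f or -i add -et.
So sugbok → suingbok.

suingbok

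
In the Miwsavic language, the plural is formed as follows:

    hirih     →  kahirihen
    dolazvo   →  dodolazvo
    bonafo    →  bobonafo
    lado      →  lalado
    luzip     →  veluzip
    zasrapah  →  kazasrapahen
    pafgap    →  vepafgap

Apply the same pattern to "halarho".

pafgap and zasrapah both have last vowel 'a' yet inflect differently (vepafgap, kazasrapahen), so the last vowel is not what conditions the rule; the final letter is.
"halarho" ends in -o. The stems ending in -o (lado → lalado, dolazvo → dodolazvo, bonafo → bobonafo) repeat the first consonant+vowel as a prefix.
So halarho → hahalarho.

hahalarho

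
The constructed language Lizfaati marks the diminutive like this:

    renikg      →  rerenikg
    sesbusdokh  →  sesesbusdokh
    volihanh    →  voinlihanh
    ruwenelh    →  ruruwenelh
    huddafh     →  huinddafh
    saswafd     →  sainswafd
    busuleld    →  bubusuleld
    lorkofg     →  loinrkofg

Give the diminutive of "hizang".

sesbusdokh and huddafh both end in -h yet inflect differently (sesesbusdokh, huinddafh), so the final letter is not what conditions the rule; the second-to-last letter is.
"hizang" has second-to-last letter 'n'. The one such stem in the data (volihanh → voinlihanh) inserts -in- after the first vowel (as do huddafh, lorkofg), so the same rule applies.
The other pattern: stems whose second-to-last letter is 'k' or 'l' repeat the first consonant+vowel as a prefix.
So hizang → hiinzang.

hiinzang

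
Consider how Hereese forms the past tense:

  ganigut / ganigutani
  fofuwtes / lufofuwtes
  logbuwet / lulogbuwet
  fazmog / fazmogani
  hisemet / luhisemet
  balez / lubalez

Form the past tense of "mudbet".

"mudbet" has last vowel 'e'. The stems whose last vowel is 'e' (balez → lubalez, logbuwet → lulogbuwet, fofuwtes → lufofuwtes) add the prefix lu-.
The other pattern: stems whose last vowel is 'o' or 'u' add -ani.
So mudbet → lumudbet.

lumudbet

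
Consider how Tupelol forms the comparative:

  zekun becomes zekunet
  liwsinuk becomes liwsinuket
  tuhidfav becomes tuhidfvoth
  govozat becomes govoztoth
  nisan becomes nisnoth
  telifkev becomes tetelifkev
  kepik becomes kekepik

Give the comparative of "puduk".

zekun and nisan both end in -n yet inflect differently (zekunet, nisnoth), so the final letter is not what conditions the rule; the last vowel is.
"puduk" has last vowel 'u'. The stems whose last vowel is 'u' (zekun → zekunet, liwsinuk → liwsinuket) add -et.
The other patterns: stems whose last vowel is 'a' delete the last vowel and add -oth; stems whose last vowel is 'e' or 'i' repeat the first consonant+vowel as a prefix.
So puduk → puduket.

puduket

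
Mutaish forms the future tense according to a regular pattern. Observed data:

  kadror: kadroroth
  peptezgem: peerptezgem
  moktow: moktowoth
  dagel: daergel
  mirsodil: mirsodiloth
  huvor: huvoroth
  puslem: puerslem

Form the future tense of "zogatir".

zogatiroth

dagel and mirsodil both end in -l yet inflect differently (daergel, mirsodiloth), so the final letter is not what conditions the rule; the last vowel is.
"zogatir" has last vowel 'i'. The one such stem in the data (mirsodil → mirsodiloth) adds -oth, so the same rule applies.
The other pattern: stems whose last vowel is 'e' insert -er- after the first vowel.
So zogatir → zogatiroth.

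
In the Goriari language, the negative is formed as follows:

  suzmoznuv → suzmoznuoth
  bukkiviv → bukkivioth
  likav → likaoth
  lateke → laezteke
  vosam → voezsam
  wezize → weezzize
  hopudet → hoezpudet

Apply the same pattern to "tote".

toezte

likav and vosam both have last vowel 'a' yet inflect differently (likaoth, voezsam), so the last vowel is not what conditions the rule; the final letter is.
"tote" ends in -e. The stems ending in -e (lateke → laezteke, wezize → weezzize) insert -ez- after the first vowel.
The other pattern: stems ending in -v drop the final letter and add -oth.
So tote → toezte.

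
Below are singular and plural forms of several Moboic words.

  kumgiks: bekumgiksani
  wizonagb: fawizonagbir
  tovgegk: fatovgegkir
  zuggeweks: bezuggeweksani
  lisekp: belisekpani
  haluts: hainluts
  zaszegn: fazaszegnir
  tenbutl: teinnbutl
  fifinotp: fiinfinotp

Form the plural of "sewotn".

lisekp and fifinotp both end in -p yet inflect differently (belisekpani, fiinfinotp), so the final letter is not what conditions the rule; the second-to-last letter is.
"sewotn" has second-to-last letter 't'. The stems whose second-to-last letter is 't' (fifinotp → fiinfinotp, haluts → hainluts, tenbutl → teinnbutl) insert -in- after the first vowel.
So sewotn → seinwotn.

seinwotn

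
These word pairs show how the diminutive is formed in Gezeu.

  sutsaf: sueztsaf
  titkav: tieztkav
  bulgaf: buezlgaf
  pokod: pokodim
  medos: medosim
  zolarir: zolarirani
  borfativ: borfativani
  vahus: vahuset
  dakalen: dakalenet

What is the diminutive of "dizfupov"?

dizfupovim

"dizfupov" has last vowel 'o'. The stems whose last vowel is 'o' (pokod → pokodim, medos → medosim) add -im.
So dizfupov → dizfupovim.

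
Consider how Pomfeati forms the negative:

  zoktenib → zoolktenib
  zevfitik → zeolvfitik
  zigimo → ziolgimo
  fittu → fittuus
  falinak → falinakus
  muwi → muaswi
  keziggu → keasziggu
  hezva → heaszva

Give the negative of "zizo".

ziolzo

"zizo" begins with z-. The stems beginning with z- (zoktenib → zoolktenib, zevfitik → zeolvfitik, zigimo → ziolgimo) insert -ol- after the first vowel.
The other patterns: stems beginning with f- add -us; stems beginning with h-, k- or m- insert -as- after the first vowel.
So zizo → ziolzo.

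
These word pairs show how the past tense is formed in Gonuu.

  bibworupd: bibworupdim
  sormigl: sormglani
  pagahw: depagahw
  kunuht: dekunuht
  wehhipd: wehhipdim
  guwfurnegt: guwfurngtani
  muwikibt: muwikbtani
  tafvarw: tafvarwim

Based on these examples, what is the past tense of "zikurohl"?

dezikurohl

muwikibt and kunuht both end in -t yet inflect differently (muwikbtani, dekunuht), so the final letter is not what conditions the rule; the second-to-last letter is.
"zikurohl" has second-to-last letter 'h'. The stems whose second-to-last letter is 'h' (kunuht → dekunuht, pagahw → depagahw) add the prefix de-.
So zikurohl → dezikurohl.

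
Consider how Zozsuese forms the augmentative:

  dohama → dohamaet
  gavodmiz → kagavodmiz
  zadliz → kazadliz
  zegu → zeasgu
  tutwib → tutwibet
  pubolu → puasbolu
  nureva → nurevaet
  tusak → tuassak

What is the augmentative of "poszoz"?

tusak and nureva both have last vowel 'a' yet inflect differently (tuassak, nurevaet), so the last vowel is not what conditions the rule; the final letter is.
"poszoz" ends in -z. The stems ending in -z (gavodmiz → kagavodmiz, zadliz → kazadliz) add the prefix ka-.
So poszoz → kaposzoz.

kaposzoz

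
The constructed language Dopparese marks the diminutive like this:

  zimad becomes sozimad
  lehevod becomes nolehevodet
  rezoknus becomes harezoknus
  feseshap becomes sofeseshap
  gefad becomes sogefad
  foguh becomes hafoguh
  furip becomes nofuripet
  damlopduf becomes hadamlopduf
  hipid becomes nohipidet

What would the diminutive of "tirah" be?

zimad and hipid both end in -d yet inflect differently (sozimad, nohipidet), so the final letter is not what conditions the rule; the last vowel is.
"tirah" has last vowel 'a'. The stems whose last vowel is 'a' (zimad → sozimad, feseshap → sofeseshap, gefad → sogefad) add the prefix so-.
The other patterns: stems whose last vowel is 'u' add the prefix ha-; stems whose last vowel is 'i' or 'o' add no- … -et around the stem.
So tirah → sotirah.

sotirah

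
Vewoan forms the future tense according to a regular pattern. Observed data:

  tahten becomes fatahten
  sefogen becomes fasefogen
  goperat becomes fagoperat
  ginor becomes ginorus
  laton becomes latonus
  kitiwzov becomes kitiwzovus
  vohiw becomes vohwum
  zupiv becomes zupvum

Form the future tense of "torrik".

tahten and laton both end in -n yet inflect differently (fatahten, latonus), so the final letter is not what conditions the rule; the last vowel is.
"torrik" has last vowel 'i'. The stems whose last vowel is 'i' (vohiw → vohwum, zupiv → zupvum) delete the last vowel and add -um.
So torrik → torrkum.

torrkum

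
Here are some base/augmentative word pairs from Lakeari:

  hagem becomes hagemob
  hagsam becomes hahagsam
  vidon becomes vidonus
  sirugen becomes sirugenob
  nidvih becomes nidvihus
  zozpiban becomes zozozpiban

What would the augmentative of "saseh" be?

hagem and hagsam both end in -m yet inflect differently (hagemob, hahagsam), so the final letter is not what conditions the rule; the last vowel is.
"saseh" has last vowel 'e'. The stems whose last vowel is 'e' (sirugen → sirugenob, hagem → hagemob) add -ob.
So saseh → sasehob.

sasehob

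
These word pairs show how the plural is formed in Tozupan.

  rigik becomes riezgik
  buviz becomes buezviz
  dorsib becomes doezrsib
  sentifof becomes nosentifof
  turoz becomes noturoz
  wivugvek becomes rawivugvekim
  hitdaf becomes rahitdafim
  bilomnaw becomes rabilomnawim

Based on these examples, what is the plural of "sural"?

rasuralim

buviz and turoz both end in -z yet inflect differently (buezviz, noturoz), so the final letter is not what conditions the rule; the last vowel is.
"sural" has last vowel 'a'. The stems whose last vowel is 'a' (hitdaf → rahitdafim, bilomnaw → rabilomnawim) add ra- … -im around the stem.
So sural → rasuralim.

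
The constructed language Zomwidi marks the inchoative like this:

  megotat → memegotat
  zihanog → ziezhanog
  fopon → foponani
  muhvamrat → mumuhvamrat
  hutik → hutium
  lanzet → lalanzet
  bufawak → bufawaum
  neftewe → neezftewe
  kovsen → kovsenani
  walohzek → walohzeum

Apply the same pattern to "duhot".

"duhot" ends in -t. The stems ending in -t (muhvamrat → mumuhvamrat, megotat → memegotat, lanzet → lalanzet) repeat the first consonant+vowel as a prefix.
The other patterns: stems ending in -n add -ani; stems ending in -k drop the final letter and add -um; stems ending in -e or -g insert -ez- after the first vowel.
So duhot → duduhot.

duduhot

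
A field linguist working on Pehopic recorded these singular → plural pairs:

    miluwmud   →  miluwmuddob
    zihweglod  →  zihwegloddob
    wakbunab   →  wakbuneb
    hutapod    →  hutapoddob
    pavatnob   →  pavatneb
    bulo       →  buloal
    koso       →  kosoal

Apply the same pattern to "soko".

pavatnob and hutapod both have last vowel 'o' yet inflect differently (pavatneb, hutapoddob), so the last vowel is not what conditions the rule; the final letter is.
"soko" ends in -o. The stems ending in -o (koso → kosoal, bulo → buloal) add -al.
The other patterns: stems ending in -b change the last vowel to 'e'; stems ending in -d double the final consonant and add -ob.
So soko → sokoal.

sokoal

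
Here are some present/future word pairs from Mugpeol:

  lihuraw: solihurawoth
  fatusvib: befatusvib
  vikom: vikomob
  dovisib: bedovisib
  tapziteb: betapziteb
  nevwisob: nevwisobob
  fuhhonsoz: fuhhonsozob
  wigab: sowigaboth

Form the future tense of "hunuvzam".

"hunuvzam" has last vowel 'a'. The stems whose last vowel is 'a' (lihuraw → solihurawoth, wigab → sowigaboth) add so- … -oth around the stem.
So hunuvzam → sohunuvzamoth.

sohunuvzamoth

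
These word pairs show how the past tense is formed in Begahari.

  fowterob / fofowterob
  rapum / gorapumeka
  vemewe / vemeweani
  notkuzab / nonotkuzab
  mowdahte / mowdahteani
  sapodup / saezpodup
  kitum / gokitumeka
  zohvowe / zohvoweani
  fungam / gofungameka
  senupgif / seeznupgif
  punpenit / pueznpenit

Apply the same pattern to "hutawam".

notkuzab and fungam both have last vowel 'a' yet inflect differently (nonotkuzab, gofungameka), so the last vowel is not what conditions the rule; the final letter is.
"hutawam" ends in -m. The stems ending in -m (rapum → gorapumeka, kitum → gokitumeka, fungam → gofungameka) add go- … -eka around the stem.
The other patterns: stems ending in -e add -ani; stems ending in -b repeat the first consonant+vowel as a prefix; stems ending in -f, -p or -t insert -ez- after the first vowel.
So hutawam → gohutawameka.

gohutawameka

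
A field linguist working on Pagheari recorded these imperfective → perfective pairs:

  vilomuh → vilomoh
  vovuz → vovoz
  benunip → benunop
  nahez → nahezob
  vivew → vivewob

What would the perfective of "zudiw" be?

zudow

"zudiw" has last vowel 'i'. The one such stem in the data (benunip → benunop) changes the last vowel to 'o' (as do vovuz, vilomuh), so the same rule applies.
So zudiw → zudow.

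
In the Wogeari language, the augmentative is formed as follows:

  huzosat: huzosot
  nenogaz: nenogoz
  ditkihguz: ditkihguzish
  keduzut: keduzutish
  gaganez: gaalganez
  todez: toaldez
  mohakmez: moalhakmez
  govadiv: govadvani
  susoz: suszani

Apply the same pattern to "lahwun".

nenogaz and ditkihguz both end in -z yet inflect differently (nenogoz, ditkihguzish), so the final letter is not what conditions the rule; the last vowel is.
"lahwun" has last vowel 'u'. The stems whose last vowel is 'u' (ditkihguz → ditkihguzish, keduzut → keduzutish) add -ish.
So lahwun → lahwunish.

lahwunish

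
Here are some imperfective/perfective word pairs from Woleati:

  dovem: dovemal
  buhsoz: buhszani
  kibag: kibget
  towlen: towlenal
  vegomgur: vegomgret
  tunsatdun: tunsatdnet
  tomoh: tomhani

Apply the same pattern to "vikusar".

towlen and tunsatdun both end in -n yet inflect differently (towlenal, tunsatdnet), so the final letter is not what conditions the rule; the last vowel is.
"vikusar" has last vowel 'a'. The one such stem in the data (kibag → kibget) deletes the last vowel and adds -et (as do tunsatdun, vegomgur), so the same rule applies.
The other patterns: stems whose last vowel is 'e' add -al; stems whose last vowel is 'o' delete the last vowel and add -ani.
So vikusar → vikusret.

vikusret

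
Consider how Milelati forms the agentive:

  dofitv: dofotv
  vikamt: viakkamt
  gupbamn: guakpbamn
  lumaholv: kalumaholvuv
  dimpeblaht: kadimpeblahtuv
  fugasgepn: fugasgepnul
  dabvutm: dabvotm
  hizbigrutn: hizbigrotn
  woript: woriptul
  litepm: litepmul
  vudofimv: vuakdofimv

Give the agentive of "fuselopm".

"fuselopm" has second-to-last letter 'p'. The stems whose second-to-last letter is 'p' (litepm → litepmul, fugasgepn → fugasgepnul, woript → woriptul) add -ul.
So fuselopm → fuselopmul.

fuselopmul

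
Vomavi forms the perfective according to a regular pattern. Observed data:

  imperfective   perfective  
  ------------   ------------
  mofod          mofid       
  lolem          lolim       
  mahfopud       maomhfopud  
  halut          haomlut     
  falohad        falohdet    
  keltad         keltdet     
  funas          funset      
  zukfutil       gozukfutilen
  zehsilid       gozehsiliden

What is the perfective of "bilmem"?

bilmim

"bilmem" has last vowel 'e'. The one such stem in the data (lolem → lolim) changes the last vowel to 'i' (as does mofod), so the same rule applies.
So bilmem → bilmim.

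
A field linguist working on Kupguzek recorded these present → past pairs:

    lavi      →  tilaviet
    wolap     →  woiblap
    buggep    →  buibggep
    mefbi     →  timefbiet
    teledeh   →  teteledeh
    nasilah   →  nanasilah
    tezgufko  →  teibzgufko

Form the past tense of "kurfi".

tikurfiet

wolap and nasilah both have last vowel 'a' yet inflect differently (woiblap, nanasilah), so the last vowel is not what conditions the rule; the final letter is.
"kurfi" ends in -i. The stems ending in -i (mefbi → timefbiet, lavi → tilaviet) add ti- … -et around the stem.
The other patterns: stems ending in -o or -p insert -ib- after the first vowel; stems ending in -h repeat the first consonant+vowel as a prefix.
So kurfi → tikurfiet.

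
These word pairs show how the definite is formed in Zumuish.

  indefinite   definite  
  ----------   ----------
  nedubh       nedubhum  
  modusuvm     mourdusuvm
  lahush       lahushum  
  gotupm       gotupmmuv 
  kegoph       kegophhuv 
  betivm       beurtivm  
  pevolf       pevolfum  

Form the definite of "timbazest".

"timbazest" has second-to-last letter 's'. The one such stem in the data (lahush → lahushum) adds -um, so the same rule applies.
The other patterns: stems whose second-to-last letter is 'v' insert -ur- after the first vowel; stems whose second-to-last letter is 'p' double the final consonant and add -uv.
So timbazest → timbazestum.

timbazestum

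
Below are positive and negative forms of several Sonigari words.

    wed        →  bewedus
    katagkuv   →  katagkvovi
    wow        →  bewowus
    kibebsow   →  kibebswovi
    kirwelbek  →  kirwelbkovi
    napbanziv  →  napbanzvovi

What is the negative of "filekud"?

"filekud" has 3 vowels. The stems with 3 vowels (kibebsow → kibebswovi, napbanziv → napbanzvovi, katagkuv → katagkvovi) delete the last vowel and add -ovi.
The other pattern: stems with 1 vowel add be- … -us around the stem.
So filekud → filekdovi.

filekdovi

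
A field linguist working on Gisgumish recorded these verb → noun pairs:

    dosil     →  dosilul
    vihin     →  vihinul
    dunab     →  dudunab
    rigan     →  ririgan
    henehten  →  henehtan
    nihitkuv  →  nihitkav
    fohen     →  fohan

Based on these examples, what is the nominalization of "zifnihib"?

zifnihibul

vihin and rigan both end in -n yet inflect differently (vihinul, ririgan), so the final letter is not what conditions the rule; the last vowel is.
"zifnihib" has last vowel 'i'. The stems whose last vowel is 'i' (dosil → dosilul, vihin → vihinul) add -ul.
So zifnihib → zifnihibul.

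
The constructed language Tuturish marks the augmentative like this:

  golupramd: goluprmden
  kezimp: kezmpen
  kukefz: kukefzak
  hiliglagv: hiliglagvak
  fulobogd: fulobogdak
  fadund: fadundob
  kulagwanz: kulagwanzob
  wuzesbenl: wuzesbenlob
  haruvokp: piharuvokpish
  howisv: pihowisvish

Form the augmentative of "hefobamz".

hefobmzen

golupramd and fulobogd both end in -d yet inflect differently (goluprmden, fulobogdak), so the final letter is not what conditions the rule; the second-to-last letter is.
"hefobamz" has second-to-last letter 'm'. The stems whose second-to-last letter is 'm' (golupramd → goluprmden, kezimp → kezmpen) delete the last vowel and add -en.
The other patterns: stems whose second-to-last letter is 'f' or 'g' add -ak; stems whose second-to-last letter is 'n' add -ob; stems whose second-to-last letter is 'k' or 's' add pi- … -ish around the stem.
So hefobamz → hefobmzen.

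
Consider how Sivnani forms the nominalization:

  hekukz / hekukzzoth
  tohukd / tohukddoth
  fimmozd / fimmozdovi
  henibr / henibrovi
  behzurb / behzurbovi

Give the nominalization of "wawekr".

wawekrroth

tohukd and fimmozd both end in -d yet inflect differently (tohukddoth, fimmozdovi), so the final letter is not what conditions the rule; the second-to-last letter is.
"wawekr" has second-to-last letter 'k'. The stems whose second-to-last letter is 'k' (tohukd → tohukddoth, hekukz → hekukzzoth) double the final consonant and add -oth.
The other pattern: stems whose second-to-last letter is 'b', 'r' or 'z' add -ovi.
So wawekr → wawekrroth.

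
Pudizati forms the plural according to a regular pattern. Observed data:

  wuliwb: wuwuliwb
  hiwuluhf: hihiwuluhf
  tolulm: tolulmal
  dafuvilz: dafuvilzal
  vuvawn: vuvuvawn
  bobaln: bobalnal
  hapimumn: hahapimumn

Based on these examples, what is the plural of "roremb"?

rororemb

bobaln and hapimumn both end in -n yet inflect differently (bobalnal, hahapimumn), so the final letter is not what conditions the rule; the second-to-last letter is.
"roremb" has second-to-last letter 'm'. The one such stem in the data (hapimumn → hahapimumn) repeats the first consonant+vowel as a prefix (as do wuliwb, hiwuluhf), so the same rule applies.
The other pattern: stems whose second-to-last letter is 'l' add -al.
So roremb → rororemb.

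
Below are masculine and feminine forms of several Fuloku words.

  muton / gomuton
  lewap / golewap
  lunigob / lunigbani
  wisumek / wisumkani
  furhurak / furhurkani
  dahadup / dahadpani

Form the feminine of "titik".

gotitik

"titik" has 2 vowels. The stems with 2 vowels (muton → gomuton, lewap → golewap) add the prefix go-.
So titik → gotitik.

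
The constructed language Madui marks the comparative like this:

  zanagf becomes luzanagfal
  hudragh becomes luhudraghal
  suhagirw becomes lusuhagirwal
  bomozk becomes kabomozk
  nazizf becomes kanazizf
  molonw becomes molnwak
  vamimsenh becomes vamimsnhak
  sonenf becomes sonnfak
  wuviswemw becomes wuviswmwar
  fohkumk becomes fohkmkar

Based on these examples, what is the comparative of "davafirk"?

zanagf and nazizf both end in -f yet inflect differently (luzanagfal, kanazizf), so the final letter is not what conditions the rule; the second-to-last letter is.
"davafirk" has second-to-last letter 'r'. The one such stem in the data (suhagirw → lusuhagirwal) adds lu- … -al around the stem, so the same rule applies.
The other patterns: stems whose second-to-last letter is 'z' add the prefix ka-; stems whose second-to-last letter is 'n' delete the last vowel and add -ak; stems whose second-to-last letter is 'm' delete the last vowel and add -ar.
So davafirk → ludavafirkal.

ludavafirkal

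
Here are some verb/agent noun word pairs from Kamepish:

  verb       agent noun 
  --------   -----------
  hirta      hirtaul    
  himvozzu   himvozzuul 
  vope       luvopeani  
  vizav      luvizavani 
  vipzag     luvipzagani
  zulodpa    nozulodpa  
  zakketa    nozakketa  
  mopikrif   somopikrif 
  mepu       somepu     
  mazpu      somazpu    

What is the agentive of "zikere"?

hirta and zulodpa both end in -a yet inflect differently (hirtaul, nozulodpa), so the final letter is not what conditions the rule; the first letter is.
"zikere" begins with z-. The stems beginning with z- (zulodpa → nozulodpa, zakketa → nozakketa) add the prefix no-.
The other patterns: stems beginning with h- add -ul; stems beginning with v- add lu- … -ani around the stem; stems beginning with m- add the prefix so-.
So zikere → nozikere.

nozikere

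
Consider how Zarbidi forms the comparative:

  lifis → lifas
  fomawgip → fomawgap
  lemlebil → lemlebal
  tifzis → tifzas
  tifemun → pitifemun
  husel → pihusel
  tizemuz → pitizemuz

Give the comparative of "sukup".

"sukup" has last vowel 'u'. The stems whose last vowel is 'u' (tifemun → pitifemun, tizemuz → pitizemuz) add the prefix pi-.
So sukup → pisukup.

pisukup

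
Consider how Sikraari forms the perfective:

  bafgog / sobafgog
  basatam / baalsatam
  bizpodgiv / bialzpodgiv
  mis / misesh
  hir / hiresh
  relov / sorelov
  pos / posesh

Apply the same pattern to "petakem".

pealtakem

relov and bizpodgiv both end in -v yet inflect differently (sorelov, bialzpodgiv), so the final letter is not what conditions the rule; the number of vowels is.
"petakem" has 3 vowels. The stems with 3 vowels (basatam → baalsatam, bizpodgiv → bialzpodgiv) insert -al- after the first vowel.
So petakem → pealtakem.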